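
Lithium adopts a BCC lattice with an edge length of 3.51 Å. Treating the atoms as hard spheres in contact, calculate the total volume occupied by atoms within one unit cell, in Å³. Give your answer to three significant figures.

29.4 Å³

In a BCC lattice atoms touch along the body diagonal, so √3·a = 4r, so r = 0.4330a = 1.520 Å.
V_atoms = Z × (4/3)πr³ = 2 × (4/3)π × (1.520)³ = 29.4 Å³.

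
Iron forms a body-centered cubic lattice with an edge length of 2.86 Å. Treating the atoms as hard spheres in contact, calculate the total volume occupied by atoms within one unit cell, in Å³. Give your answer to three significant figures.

In a BCC lattice atoms touch along the body diagonal, so √3·a = 4r, so r = 0.4330a = 1.238 Å.
V_atoms = Z × (4/3)πr³ = 2 × (4/3)π × (1.238)³ = 15.9 Å³.

15.9 Å³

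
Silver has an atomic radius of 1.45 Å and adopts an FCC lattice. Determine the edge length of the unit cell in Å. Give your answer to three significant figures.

In an FCC lattice, atoms touch along the face diagonal, so √2·a = 4r.
a = 4r/√2 = 4 × 1.45 / 1.4142 = 4.10 Å.

4.10 Å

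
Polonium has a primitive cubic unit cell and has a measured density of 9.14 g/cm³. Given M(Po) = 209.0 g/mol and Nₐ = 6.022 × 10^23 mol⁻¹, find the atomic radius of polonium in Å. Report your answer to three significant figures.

1.68 Å

For a simple cubic cell (Z = 1), a³ = Z·M/(N_A·ρ) = 1 × 209.0 / (6.022 × 10²³ × 9.140) = 3.797 × 10^-23 cm³, so a = 3.361 × 10^-8 cm = 3.361 Å.
Atoms touch along the cell edge, so a = 2r, so r = 0.5000 × a = 1.68 Å.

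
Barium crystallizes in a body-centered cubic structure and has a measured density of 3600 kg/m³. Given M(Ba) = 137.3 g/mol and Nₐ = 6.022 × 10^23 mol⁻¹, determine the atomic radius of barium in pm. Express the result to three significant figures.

For a BCC cell (Z = 2), a³ = Z·M/(N_A·ρ) = 2 × 137.3 / (6.022 × 10²³ × 3.600) = 1.267 × 10^-22 cm³, so a = 5.022 × 10^-8 cm = 502.2 pm.
Atoms touch along the body diagonal, so √3·a = 4r, so r = 0.4330 × a = 217 pm.

217 pm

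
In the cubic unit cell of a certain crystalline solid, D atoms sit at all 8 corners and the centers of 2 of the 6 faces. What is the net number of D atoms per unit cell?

2

Corner atoms are shared by 8 cells (1/8 each), face atoms by 2 (1/2 each).
Net atoms = 8 × 1/8 + 2 × 1/2 = 1 + 1 = 2.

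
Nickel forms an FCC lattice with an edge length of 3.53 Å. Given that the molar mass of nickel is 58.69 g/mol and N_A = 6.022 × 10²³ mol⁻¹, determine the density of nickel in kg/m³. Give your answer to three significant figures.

An FCC unit cell contains Z = 4 atoms.
Cell volume: a³ = (3.53 Å)³ = (3.530 × 10^-8 cm)³ = 4.399 × 10^-23 cm³.
ρ = Z·M/(N_A·a³) = 4 × 58.69 / (6.022 × 10²³ × 4.399 × 10^-23) = 8.863 g/cm³ = 8860 kg/m³.

8860 kg/m³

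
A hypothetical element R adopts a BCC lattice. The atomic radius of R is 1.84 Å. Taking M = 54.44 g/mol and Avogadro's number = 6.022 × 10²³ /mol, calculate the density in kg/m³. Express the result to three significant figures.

2360 kg/m³

In a BCC lattice, atoms touch along the body diagonal, so √3·a = 4r, giving a = 4.249 Å = 4.249 × 10^-8 cm.
With Z = 2, ρ = Z·M/(N_A·a³) = 2 × 54.44 / (6.022 × 10²³ × 7.673 × 10^-23) = 2.356 g/cm³ = 2360 kg/m³.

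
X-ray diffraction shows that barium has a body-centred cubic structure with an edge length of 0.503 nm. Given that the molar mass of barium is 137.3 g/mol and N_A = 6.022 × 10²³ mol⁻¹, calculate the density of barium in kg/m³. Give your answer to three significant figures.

A BCC unit cell contains Z = 2 atoms.
Cell volume: a³ = (0.503 nm)³ = (5.030 × 10^-8 cm)³ = 1.273 × 10^-22 cm³.
ρ = Z·M/(N_A·a³) = 2 × 137.3 / (6.022 × 10²³ × 1.273 × 10^-22) = 3.583 g/cm³ = 3580 kg/m³.

3580 kg/m³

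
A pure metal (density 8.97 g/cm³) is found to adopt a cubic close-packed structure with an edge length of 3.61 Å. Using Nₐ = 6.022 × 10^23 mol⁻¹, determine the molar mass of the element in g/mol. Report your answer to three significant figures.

An FCC cell has Z = 4 atoms; a = 3.610 × 10^-8 cm.
M = ρ·N_A·a³/Z = 8.97 × 6.022 × 10²³ × 4.705 × 10^-23 / 4 = 63.5 g/mol.

63.5 g/mol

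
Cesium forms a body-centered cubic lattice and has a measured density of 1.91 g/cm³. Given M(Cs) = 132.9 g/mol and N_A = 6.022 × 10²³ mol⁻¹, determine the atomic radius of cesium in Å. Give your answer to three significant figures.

2.66 Å

For a BCC cell (Z = 2), a³ = Z·M/(N_A·ρ) = 2 × 132.9 / (6.022 × 10²³ × 1.910) = 2.311 × 10^-22 cm³, so a = 6.137 × 10^-8 cm = 6.137 Å.
Atoms touch along the body diagonal, so √3·a = 4r, so r = 0.4330 × a = 2.66 Å.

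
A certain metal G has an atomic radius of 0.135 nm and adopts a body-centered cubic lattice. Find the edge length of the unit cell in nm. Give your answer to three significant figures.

0.312 nm

In a BCC lattice, atoms touch along the body diagonal, so √3·a = 4r.
a = 4r/√3 = 4 × 0.135 / 1.7321 = 0.312 nm.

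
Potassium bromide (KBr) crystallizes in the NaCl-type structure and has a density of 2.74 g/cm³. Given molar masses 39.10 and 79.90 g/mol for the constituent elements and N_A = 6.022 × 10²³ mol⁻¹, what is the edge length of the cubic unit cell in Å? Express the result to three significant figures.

6.61 Å

M(KBr) = 119.0 g/mol; Z = 4 formula units per cell.
a³ = Z·M/(N_A·ρ) = 4 × 119.0 / (6.022 × 10²³ × 2.74) = 2.885 × 10^-22 cm³, so a = 6.608 × 10^-8 cm = 6.61 Å.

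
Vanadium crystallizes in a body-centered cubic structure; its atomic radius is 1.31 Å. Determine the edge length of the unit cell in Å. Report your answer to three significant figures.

In a BCC lattice, atoms touch along the body diagonal, so √3·a = 4r.
a = 4r/√3 = 4 × 1.31 / 1.7321 = 3.03 Å.

3.03 Å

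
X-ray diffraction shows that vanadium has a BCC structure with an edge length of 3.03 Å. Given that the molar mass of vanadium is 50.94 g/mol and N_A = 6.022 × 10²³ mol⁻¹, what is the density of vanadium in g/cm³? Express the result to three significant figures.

6.08 g/cm³

A BCC unit cell contains Z = 2 atoms.
Cell volume: a³ = (3.03 Å)³ = (3.030 × 10^-8 cm)³ = 2.782 × 10^-23 cm³.
ρ = Z·M/(N_A·a³) = 2 × 50.94 / (6.022 × 10²³ × 2.782 × 10^-23) = 6.082 g/cm³.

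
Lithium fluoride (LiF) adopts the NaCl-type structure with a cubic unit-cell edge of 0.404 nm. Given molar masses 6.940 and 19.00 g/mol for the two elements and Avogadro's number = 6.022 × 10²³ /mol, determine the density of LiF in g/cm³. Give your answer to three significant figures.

2.61 g/cm³

The NaCl-type structure contains Z = 4 formula units per cell; M(LiF) = 6.940 + 19.00 = 25.94 g/mol.
a³ = (4.040 × 10^-8 cm)³ = 6.594 × 10^-23 cm³.
ρ = 4 × 25.94 / (6.022 × 10²³ × 6.594 × 10^-23) = 2.613 g/cm³.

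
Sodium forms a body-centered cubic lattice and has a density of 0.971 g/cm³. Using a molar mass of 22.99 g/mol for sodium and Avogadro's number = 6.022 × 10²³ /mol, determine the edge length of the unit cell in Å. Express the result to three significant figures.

With Z = 2 atoms per BCC cell, a³ = Z·M/(N_A·ρ) = 2 × 22.99 / (6.022 × 10²³ × 0.9710 g/cm³) = 7.863 × 10^-23 cm³.
a = (7.863 × 10^-23)^(1/3) = 4.284 × 10^-8 cm = 4.28 Å.

4.28 Å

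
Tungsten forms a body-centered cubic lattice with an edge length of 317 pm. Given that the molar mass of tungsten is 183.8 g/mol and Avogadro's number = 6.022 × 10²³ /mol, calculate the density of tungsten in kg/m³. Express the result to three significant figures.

19200 kg/m³

A BCC unit cell contains Z = 2 atoms.
Cell volume: a³ = (317 pm)³ = (3.170 × 10^-8 cm)³ = 3.186 × 10^-23 cm³.
ρ = Z·M/(N_A·a³) = 2 × 183.8 / (6.022 × 10²³ × 3.186 × 10^-23) = 19.16 g/cm³ = 19200 kg/m³.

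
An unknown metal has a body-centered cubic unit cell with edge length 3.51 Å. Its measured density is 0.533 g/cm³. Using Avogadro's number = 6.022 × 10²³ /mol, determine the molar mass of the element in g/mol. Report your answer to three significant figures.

6.94 g/mol

A BCC cell has Z = 2 atoms; a = 3.510 × 10^-8 cm.
M = ρ·N_A·a³/Z = 0.533 × 6.022 × 10²³ × 4.324 × 10^-23 / 2 = 6.94 g/mol.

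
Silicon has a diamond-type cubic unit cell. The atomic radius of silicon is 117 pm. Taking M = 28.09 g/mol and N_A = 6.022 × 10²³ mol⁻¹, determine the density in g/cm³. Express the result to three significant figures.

In a diamond cubic lattice, nearest neighbors lie along the body diagonal with √3·a = 8r, giving a = 540.4 pm = 5.404 × 10^-8 cm.
With Z = 8, ρ = Z·M/(N_A·a³) = 8 × 28.09 / (6.022 × 10²³ × 1.578 × 10^-22) = 2.365 g/cm³.

2.36 g/cm³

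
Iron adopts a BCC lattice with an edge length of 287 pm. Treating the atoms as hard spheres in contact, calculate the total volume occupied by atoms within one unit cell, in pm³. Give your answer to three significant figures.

In a BCC lattice atoms touch along the body diagonal, so √3·a = 4r, so r = 0.4330a = 124.3 pm.
V_atoms = Z × (4/3)πr³ = 2 × (4/3)π × (124.3)³ = 1.61 × 10^7 pm³.

1.61 × 10^7 pm³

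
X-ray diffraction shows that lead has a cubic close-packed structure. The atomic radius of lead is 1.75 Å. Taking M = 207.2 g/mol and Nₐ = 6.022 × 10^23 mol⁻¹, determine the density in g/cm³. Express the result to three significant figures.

In an FCC lattice, atoms touch along the face diagonal, so √2·a = 4r, giving a = 4.950 Å = 4.950 × 10^-8 cm.
With Z = 4, ρ = Z·M/(N_A·a³) = 4 × 207.2 / (6.022 × 10²³ × 1.213 × 10^-22) = 11.35 g/cm³.

11.3 g/cm³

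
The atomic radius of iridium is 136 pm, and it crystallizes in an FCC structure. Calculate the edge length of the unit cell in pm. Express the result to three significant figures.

385 pm

In an FCC lattice, atoms touch along the face diagonal, so √2·a = 4r.
a = 4r/√2 = 4 × 136 / 1.4142 = 385 pm.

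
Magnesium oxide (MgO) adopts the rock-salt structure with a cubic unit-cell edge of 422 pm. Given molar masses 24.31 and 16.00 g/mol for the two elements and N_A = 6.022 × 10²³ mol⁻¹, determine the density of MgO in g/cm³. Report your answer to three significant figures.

3.56 g/cm³

The rock-salt structure contains Z = 4 formula units per cell; M(MgO) = 24.31 + 16.00 = 40.31 g/mol.
a³ = (4.220 × 10^-8 cm)³ = 7.515 × 10^-23 cm³.
ρ = 4 × 40.31 / (6.022 × 10²³ × 7.515 × 10^-23) = 3.563 g/cm³.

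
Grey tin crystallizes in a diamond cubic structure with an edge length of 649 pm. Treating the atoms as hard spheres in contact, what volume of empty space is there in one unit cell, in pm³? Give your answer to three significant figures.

1.80 × 10^8 pm³

In a diamond cubic lattice nearest neighbors lie along the body diagonal with √3·a = 8r, so r = 0.2165a = 140.5 pm.
V_cell = a³ = 2.734 × 10^8 pm³; V_atoms = 8 × (4/3)πr³ = 9.297 × 10^7 pm³.
Empty space = 2.734 × 10^8 − 9.297 × 10^7 = 1.80 × 10^8 pm³.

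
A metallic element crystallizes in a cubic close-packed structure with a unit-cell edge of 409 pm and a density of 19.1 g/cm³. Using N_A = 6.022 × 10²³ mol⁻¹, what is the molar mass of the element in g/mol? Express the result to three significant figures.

An FCC cell has Z = 4 atoms; a = 4.090 × 10^-8 cm.
M = ρ·N_A·a³/Z = 19.1 × 6.022 × 10²³ × 6.842 × 10^-23 / 4 = 197 g/mol.

197 g/mol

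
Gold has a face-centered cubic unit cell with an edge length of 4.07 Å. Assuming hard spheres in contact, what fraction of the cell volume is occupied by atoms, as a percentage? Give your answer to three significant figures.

74.0%

In an FCC lattice atoms touch along the face diagonal, so √2·a = 4r, so r = 0.3536a = 1.439 Å.
Packing fraction = Z·(4/3)πr³ / a³ = 4 × (4/3)π × (1.439)³ / (4.07)³ = 0.7405 = 74.0%.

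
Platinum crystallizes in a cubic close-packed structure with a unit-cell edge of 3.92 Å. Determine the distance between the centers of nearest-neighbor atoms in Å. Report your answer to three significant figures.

2.77 Å

In an FCC structure, atoms touch along the face diagonal, so √2·a = 4r; the nearest-neighbor distance equals 2r = 0.7071·a.
d = 0.7071 × 3.92 = 2.77 Å.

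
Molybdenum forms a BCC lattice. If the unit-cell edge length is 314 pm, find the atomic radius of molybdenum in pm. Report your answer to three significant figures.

136 pm

In a BCC lattice, atoms touch along the body diagonal, so √3·a = 4r.
r = √3·a/4 = 1.7321 × 314 / 4 = 136 pm.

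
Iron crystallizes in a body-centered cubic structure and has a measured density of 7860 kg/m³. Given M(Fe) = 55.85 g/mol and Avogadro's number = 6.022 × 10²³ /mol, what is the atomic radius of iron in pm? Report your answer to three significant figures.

124 pm

For a BCC cell (Z = 2), a³ = Z·M/(N_A·ρ) = 2 × 55.85 / (6.022 × 10²³ × 7.860) = 2.360 × 10^-23 cm³, so a = 2.868 × 10^-8 cm = 286.8 pm.
Atoms touch along the body diagonal, so √3·a = 4r, so r = 0.4330 × a = 124 pm.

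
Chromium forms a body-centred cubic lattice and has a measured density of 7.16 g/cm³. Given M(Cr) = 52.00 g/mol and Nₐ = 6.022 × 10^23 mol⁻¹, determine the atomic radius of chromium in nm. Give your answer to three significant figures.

0.125 nm

For a BCC cell (Z = 2), a³ = Z·M/(N_A·ρ) = 2 × 52.00 / (6.022 × 10²³ × 7.160) = 2.412 × 10^-23 cm³, so a = 2.889 × 10^-8 cm = 0.2889 nm.
Atoms touch along the body diagonal, so √3·a = 4r, so r = 0.4330 × a = 0.125 nm.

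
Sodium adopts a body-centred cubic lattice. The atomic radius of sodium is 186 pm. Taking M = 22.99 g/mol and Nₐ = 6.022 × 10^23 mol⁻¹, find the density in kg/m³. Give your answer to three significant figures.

963 kg/m³

In a BCC lattice, atoms touch along the body diagonal, so √3·a = 4r, giving a = 429.5 pm = 4.295 × 10^-8 cm.
With Z = 2, ρ = Z·M/(N_A·a³) = 2 × 22.99 / (6.022 × 10²³ × 7.926 × 10^-23) = 0.9634 g/cm³ = 963 kg/m³.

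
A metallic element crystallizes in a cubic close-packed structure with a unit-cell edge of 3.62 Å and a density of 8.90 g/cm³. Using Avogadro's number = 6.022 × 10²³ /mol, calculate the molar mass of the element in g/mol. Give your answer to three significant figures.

An FCC cell has Z = 4 atoms; a = 3.620 × 10^-8 cm.
M = ρ·N_A·a³/Z = 8.90 × 6.022 × 10²³ × 4.744 × 10^-23 / 4 = 63.6 g/mol.

63.6 g/mol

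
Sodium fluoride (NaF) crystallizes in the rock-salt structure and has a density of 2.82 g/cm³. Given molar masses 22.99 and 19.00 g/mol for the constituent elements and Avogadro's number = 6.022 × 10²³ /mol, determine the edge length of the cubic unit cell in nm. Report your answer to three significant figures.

M(NaF) = 41.99 g/mol; Z = 4 formula units per cell.
a³ = Z·M/(N_A·ρ) = 4 × 41.99 / (6.022 × 10²³ × 2.82) = 9.890 × 10^-23 cm³, so a = 4.625 × 10^-8 cm = 0.462 nm.

0.462 nm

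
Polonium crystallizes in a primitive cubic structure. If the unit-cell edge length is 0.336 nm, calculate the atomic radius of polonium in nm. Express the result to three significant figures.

0.168 nm

In a simple cubic lattice, atoms touch along the cell edge, so a = 2r.
r = a/2 = 0.336/2 = 0.168 nm.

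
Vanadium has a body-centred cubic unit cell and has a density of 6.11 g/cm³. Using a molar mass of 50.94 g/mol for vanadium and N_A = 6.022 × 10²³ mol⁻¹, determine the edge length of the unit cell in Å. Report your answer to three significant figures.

With Z = 2 atoms per BCC cell, a³ = Z·M/(N_A·ρ) = 2 × 50.94 / (6.022 × 10²³ × 6.110 g/cm³) = 2.769 × 10^-23 cm³.
a = (2.769 × 10^-23)^(1/3) = 3.025 × 10^-8 cm = 3.03 Å.

3.03 Å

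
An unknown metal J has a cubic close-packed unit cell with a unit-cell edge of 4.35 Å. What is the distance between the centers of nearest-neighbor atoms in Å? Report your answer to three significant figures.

3.08 Å

In an FCC structure, atoms touch along the face diagonal, so √2·a = 4r; the nearest-neighbor distance equals 2r = 0.7071·a.
d = 0.7071 × 4.35 = 3.08 Å.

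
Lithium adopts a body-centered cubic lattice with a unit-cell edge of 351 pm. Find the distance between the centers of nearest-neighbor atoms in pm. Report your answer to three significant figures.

304 pm

In a BCC structure, atoms touch along the body diagonal, so √3·a = 4r; the nearest-neighbor distance equals 2r = 0.8660·a.
d = 0.8660 × 351 = 304 pm.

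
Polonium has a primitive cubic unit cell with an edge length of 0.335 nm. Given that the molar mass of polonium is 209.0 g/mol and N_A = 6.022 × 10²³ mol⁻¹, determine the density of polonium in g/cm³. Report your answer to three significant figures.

9.23 g/cm³

A simple cubic unit cell contains Z = 1 atom.
Cell volume: a³ = (0.335 nm)³ = (3.350 × 10^-8 cm)³ = 3.760 × 10^-23 cm³.
ρ = Z·M/(N_A·a³) = 1 × 209.0 / (6.022 × 10²³ × 3.760 × 10^-23) = 9.231 g/cm³.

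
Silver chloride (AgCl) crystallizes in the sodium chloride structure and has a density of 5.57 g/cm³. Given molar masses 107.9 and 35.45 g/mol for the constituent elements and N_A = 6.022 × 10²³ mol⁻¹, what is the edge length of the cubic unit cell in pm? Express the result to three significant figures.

M(AgCl) = 143.35 g/mol; Z = 4 formula units per cell.
a³ = Z·M/(N_A·ρ) = 4 × 143.35 / (6.022 × 10²³ × 5.57) = 1.709 × 10^-22 cm³, so a = 5.550 × 10^-8 cm = 555 pm.

555 pm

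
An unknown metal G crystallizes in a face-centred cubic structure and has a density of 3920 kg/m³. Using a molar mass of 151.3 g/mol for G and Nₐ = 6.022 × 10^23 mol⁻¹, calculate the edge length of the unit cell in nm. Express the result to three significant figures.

0.635 nm

With Z = 4 atoms per FCC cell, a³ = Z·M/(N_A·ρ) = 4 × 151.3 / (6.022 × 10²³ × 3.920 g/cm³) = 2.564 × 10^-22 cm³.
a = (2.564 × 10^-22)^(1/3) = 6.353 × 10^-8 cm = 0.635 nm.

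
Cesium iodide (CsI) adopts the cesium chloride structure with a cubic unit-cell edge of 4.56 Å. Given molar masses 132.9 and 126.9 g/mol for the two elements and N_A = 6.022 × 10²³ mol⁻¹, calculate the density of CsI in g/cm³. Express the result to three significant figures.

The cesium chloride structure contains Z = 1 formula unit per cell; M(CsI) = 132.9 + 126.9 = 259.8 g/mol.
a³ = (4.560 × 10^-8 cm)³ = 9.482 × 10^-23 cm³.
ρ = 1 × 259.8 / (6.022 × 10²³ × 9.482 × 10^-23) = 4.550 g/cm³.

4.55 g/cm³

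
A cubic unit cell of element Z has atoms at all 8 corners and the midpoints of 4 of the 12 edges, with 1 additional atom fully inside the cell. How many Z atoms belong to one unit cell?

3

Corner atoms are shared by 8 cells (1/8 each), edge atoms by 4 (1/4 each), interior atoms are unshared.
Net atoms = 8 × 1/8 + 4 × 1/4 + 1 = 1 + 1 + 1 = 3.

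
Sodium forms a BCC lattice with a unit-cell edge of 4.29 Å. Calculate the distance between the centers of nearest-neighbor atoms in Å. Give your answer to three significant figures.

In a BCC structure, atoms touch along the body diagonal, so √3·a = 4r; the nearest-neighbor distance equals 2r = 0.8660·a.
d = 0.8660 × 4.29 = 3.72 Å.

3.72 Å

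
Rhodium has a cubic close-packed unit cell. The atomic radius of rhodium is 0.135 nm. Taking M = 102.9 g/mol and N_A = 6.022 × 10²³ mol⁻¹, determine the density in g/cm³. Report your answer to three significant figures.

12.3 g/cm³

In an FCC lattice, atoms touch along the face diagonal, so √2·a = 4r, giving a = 0.3818 nm = 3.818 × 10^-8 cm.
With Z = 4, ρ = Z·M/(N_A·a³) = 4 × 102.9 / (6.022 × 10²³ × 5.567 × 10^-23) = 12.28 g/cm³.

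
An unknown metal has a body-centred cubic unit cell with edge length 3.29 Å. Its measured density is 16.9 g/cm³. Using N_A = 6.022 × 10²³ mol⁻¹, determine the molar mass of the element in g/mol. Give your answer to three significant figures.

181 g/mol

A BCC cell has Z = 2 atoms; a = 3.290 × 10^-8 cm.
M = ρ·N_A·a³/Z = 16.9 × 6.022 × 10²³ × 3.561 × 10^-23 / 2 = 181 g/mol.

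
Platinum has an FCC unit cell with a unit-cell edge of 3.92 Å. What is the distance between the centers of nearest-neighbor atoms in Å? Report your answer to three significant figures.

2.77 Å

In an FCC structure, atoms touch along the face diagonal, so √2·a = 4r; the nearest-neighbor distance equals 2r = 0.7071·a.
d = 0.7071 × 3.92 = 2.77 Å.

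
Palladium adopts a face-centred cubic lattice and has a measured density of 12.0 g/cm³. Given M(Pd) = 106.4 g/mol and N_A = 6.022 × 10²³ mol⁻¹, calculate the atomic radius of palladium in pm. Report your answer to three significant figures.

138 pm

For an FCC cell (Z = 4), a³ = Z·M/(N_A·ρ) = 4 × 106.4 / (6.022 × 10²³ × 12.00) = 5.890 × 10^-23 cm³, so a = 3.891 × 10^-8 cm = 389.1 pm.
Atoms touch along the face diagonal, so √2·a = 4r, so r = 0.3536 × a = 138 pm.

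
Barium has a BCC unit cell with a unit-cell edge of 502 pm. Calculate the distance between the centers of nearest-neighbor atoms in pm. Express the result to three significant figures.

In a BCC structure, atoms touch along the body diagonal, so √3·a = 4r; the nearest-neighbor distance equals 2r = 0.8660·a.
d = 0.8660 × 502 = 435 pm.

435 pm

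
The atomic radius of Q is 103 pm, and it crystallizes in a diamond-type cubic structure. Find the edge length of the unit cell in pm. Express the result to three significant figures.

In a diamond cubic lattice, nearest neighbors lie along the body diagonal with √3·a = 8r.
a = 8r/√3 = 8 × 103 / 1.7321 = 476 pm.

476 pm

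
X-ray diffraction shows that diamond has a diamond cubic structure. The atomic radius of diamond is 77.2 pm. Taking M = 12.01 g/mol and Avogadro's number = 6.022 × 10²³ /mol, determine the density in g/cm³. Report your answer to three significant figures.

3.52 g/cm³

In a diamond cubic lattice, nearest neighbors lie along the body diagonal with √3·a = 8r, giving a = 356.6 pm = 3.566 × 10^-8 cm.
With Z = 8, ρ = Z·M/(N_A·a³) = 8 × 12.01 / (6.022 × 10²³ × 4.534 × 10^-23) = 3.519 g/cm³.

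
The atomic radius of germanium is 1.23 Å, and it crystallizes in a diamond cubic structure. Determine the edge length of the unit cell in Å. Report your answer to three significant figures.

5.68 Å

In a diamond cubic lattice, nearest neighbors lie along the body diagonal with √3·a = 8r.
a = 8r/√3 = 8 × 1.23 / 1.7321 = 5.68 Å.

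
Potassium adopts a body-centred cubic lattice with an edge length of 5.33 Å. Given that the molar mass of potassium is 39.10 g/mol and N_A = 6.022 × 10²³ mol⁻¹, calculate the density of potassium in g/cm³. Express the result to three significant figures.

A BCC unit cell contains Z = 2 atoms.
Cell volume: a³ = (5.33 Å)³ = (5.330 × 10^-8 cm)³ = 1.514 × 10^-22 cm³.
ρ = Z·M/(N_A·a³) = 2 × 39.10 / (6.022 × 10²³ × 1.514 × 10^-22) = 0.8576 g/cm³.

0.858 g/cm³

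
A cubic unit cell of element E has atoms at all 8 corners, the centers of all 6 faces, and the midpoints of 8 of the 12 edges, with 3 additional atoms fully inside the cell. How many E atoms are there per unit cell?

9

Corner atoms are shared by 8 cells (1/8 each), face atoms by 2 (1/2 each), edge atoms by 4 (1/4 each), interior atoms are unshared.
Net atoms = 8 × 1/8 + 6 × 1/2 + 8 × 1/4 + 3 = 1 + 3 + 2 + 3 = 9.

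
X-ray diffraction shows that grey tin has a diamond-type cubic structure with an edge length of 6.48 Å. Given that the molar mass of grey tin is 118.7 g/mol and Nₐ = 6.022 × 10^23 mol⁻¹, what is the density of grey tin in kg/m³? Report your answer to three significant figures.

A diamond cubic unit cell contains Z = 8 atoms.
Cell volume: a³ = (6.48 Å)³ = (6.480 × 10^-8 cm)³ = 2.721 × 10^-22 cm³.
ρ = Z·M/(N_A·a³) = 8 × 118.7 / (6.022 × 10²³ × 2.721 × 10^-22) = 5.795 g/cm³ = 5800 kg/m³.

5800 kg/m³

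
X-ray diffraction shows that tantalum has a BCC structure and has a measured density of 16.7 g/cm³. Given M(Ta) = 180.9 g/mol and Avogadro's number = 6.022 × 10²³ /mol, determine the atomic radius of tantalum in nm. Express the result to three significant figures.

For a BCC cell (Z = 2), a³ = Z·M/(N_A·ρ) = 2 × 180.9 / (6.022 × 10²³ × 16.70) = 3.598 × 10^-23 cm³, so a = 3.301 × 10^-8 cm = 0.3301 nm.
Atoms touch along the body diagonal, so √3·a = 4r, so r = 0.4330 × a = 0.143 nm.

0.143 nm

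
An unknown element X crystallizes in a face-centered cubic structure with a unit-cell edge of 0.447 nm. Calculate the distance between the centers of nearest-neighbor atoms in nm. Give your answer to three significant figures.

0.316 nm

In an FCC structure, atoms touch along the face diagonal, so √2·a = 4r; the nearest-neighbor distance equals 2r = 0.7071·a.
d = 0.7071 × 0.447 = 0.316 nm.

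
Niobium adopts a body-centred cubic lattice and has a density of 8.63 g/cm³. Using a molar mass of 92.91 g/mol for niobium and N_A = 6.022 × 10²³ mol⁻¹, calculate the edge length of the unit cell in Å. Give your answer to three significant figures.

3.29 Å

With Z = 2 atoms per BCC cell, a³ = Z·M/(N_A·ρ) = 2 × 92.91 / (6.022 × 10²³ × 8.630 g/cm³) = 3.576 × 10^-23 cm³.
a = (3.576 × 10^-23)^(1/3) = 3.294 × 10^-8 cm = 3.29 Å.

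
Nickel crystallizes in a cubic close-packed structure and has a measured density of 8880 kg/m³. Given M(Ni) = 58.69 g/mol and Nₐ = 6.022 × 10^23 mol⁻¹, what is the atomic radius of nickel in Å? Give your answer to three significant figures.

For an FCC cell (Z = 4), a³ = Z·M/(N_A·ρ) = 4 × 58.69 / (6.022 × 10²³ × 8.880) = 4.390 × 10^-23 cm³, so a = 3.528 × 10^-8 cm = 3.528 Å.
Atoms touch along the face diagonal, so √2·a = 4r, so r = 0.3536 × a = 1.25 Å.

1.25 Å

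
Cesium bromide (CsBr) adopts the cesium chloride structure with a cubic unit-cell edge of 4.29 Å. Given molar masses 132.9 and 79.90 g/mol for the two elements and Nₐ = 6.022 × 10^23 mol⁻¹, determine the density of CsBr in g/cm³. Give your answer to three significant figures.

The cesium chloride structure contains Z = 1 formula unit per cell; M(CsBr) = 132.9 + 79.90 = 212.8 g/mol.
a³ = (4.290 × 10^-8 cm)³ = 7.895 × 10^-23 cm³.
ρ = 1 × 212.8 / (6.022 × 10²³ × 7.895 × 10^-23) = 4.476 g/cm³.

4.48 g/cm³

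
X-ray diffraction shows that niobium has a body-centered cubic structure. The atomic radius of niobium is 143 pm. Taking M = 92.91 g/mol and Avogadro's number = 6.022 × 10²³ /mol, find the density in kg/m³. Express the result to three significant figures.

8570 kg/m³

In a BCC lattice, atoms touch along the body diagonal, so √3·a = 4r, giving a = 330.2 pm = 3.302 × 10^-8 cm.
With Z = 2, ρ = Z·M/(N_A·a³) = 2 × 92.91 / (6.022 × 10²³ × 3.602 × 10^-23) = 8.567 g/cm³ = 8570 kg/m³.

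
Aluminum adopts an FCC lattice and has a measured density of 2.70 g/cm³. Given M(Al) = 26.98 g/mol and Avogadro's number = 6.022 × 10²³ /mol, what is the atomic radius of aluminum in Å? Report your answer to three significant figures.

1.43 Å

For an FCC cell (Z = 4), a³ = Z·M/(N_A·ρ) = 4 × 26.98 / (6.022 × 10²³ × 2.700) = 6.637 × 10^-23 cm³, so a = 4.049 × 10^-8 cm = 4.049 Å.
Atoms touch along the face diagonal, so √2·a = 4r, so r = 0.3536 × a = 1.43 Å.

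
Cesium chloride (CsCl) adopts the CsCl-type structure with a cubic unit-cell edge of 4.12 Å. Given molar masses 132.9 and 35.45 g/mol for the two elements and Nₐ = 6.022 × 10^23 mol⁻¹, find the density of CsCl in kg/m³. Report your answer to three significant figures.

4000 kg/m³

The CsCl-type structure contains Z = 1 formula unit per cell; M(CsCl) = 132.9 + 35.45 = 168.35 g/mol.
a³ = (4.120 × 10^-8 cm)³ = 6.993 × 10^-23 cm³.
ρ = 1 × 168.35 / (6.022 × 10²³ × 6.993 × 10^-23) = 3.997 g/cm³ = 4000 kg/m³.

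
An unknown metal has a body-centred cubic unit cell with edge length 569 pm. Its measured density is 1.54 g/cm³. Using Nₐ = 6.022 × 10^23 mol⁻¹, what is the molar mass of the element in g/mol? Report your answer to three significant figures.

A BCC cell has Z = 2 atoms; a = 5.690 × 10^-8 cm.
M = ρ·N_A·a³/Z = 1.54 × 6.022 × 10²³ × 1.842 × 10^-22 / 2 = 85.4 g/mol.

85.4 g/mol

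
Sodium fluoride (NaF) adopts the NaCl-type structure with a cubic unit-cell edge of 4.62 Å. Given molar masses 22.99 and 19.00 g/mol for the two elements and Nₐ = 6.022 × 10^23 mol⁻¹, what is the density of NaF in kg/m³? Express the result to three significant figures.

2830 kg/m³

The NaCl-type structure contains Z = 4 formula units per cell; M(NaF) = 22.99 + 19.00 = 41.99 g/mol.
a³ = (4.620 × 10^-8 cm)³ = 9.861 × 10^-23 cm³.
ρ = 4 × 41.99 / (6.022 × 10²³ × 9.861 × 10^-23) = 2.828 g/cm³ = 2830 kg/m³.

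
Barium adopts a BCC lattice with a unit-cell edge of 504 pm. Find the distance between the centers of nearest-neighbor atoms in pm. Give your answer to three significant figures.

In a BCC structure, atoms touch along the body diagonal, so √3·a = 4r; the nearest-neighbor distance equals 2r = 0.8660·a.
d = 0.8660 × 504 = 436 pm.

436 pm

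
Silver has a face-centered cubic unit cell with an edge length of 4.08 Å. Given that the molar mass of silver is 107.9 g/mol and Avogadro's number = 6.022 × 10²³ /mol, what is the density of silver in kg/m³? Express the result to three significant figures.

10600 kg/m³

An FCC unit cell contains Z = 4 atoms.
Cell volume: a³ = (4.08 Å)³ = (4.080 × 10^-8 cm)³ = 6.792 × 10^-23 cm³.
ρ = Z·M/(N_A·a³) = 4 × 107.9 / (6.022 × 10²³ × 6.792 × 10^-23) = 10.55 g/cm³ = 10600 kg/m³.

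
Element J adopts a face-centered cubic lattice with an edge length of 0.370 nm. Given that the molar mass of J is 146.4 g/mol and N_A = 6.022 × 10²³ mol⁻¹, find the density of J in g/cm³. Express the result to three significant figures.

19.2 g/cm³

An FCC unit cell contains Z = 4 atoms.
Cell volume: a³ = (0.370 nm)³ = (3.700 × 10^-8 cm)³ = 5.065 × 10^-23 cm³.
ρ = Z·M/(N_A·a³) = 4 × 146.4 / (6.022 × 10²³ × 5.065 × 10^-23) = 19.20 g/cm³.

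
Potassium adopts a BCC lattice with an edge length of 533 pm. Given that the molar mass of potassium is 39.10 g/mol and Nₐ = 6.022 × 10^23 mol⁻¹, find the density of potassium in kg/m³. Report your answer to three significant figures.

858 kg/m³

A BCC unit cell contains Z = 2 atoms.
Cell volume: a³ = (533 pm)³ = (5.330 × 10^-8 cm)³ = 1.514 × 10^-22 cm³.
ρ = Z·M/(N_A·a³) = 2 × 39.10 / (6.022 × 10²³ × 1.514 × 10^-22) = 0.8576 g/cm³ = 858 kg/m³.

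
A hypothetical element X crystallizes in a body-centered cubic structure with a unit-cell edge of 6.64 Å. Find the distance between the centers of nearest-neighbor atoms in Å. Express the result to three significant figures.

5.75 Å

In a BCC structure, atoms touch along the body diagonal, so √3·a = 4r; the nearest-neighbor distance equals 2r = 0.8660·a.
d = 0.8660 × 6.64 = 5.75 Å.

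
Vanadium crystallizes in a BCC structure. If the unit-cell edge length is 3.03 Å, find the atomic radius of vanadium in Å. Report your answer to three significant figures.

1.31 Å

In a BCC lattice, atoms touch along the body diagonal, so √3·a = 4r.
r = √3·a/4 = 1.7321 × 3.03 / 4 = 1.31 Å.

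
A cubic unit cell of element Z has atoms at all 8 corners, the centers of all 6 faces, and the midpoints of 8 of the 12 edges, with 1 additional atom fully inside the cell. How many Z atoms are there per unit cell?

Corner atoms are shared by 8 cells (1/8 each), face atoms by 2 (1/2 each), edge atoms by 4 (1/4 each), interior atoms are unshared.
Net atoms = 8 × 1/8 + 6 × 1/2 + 8 × 1/4 + 1 = 1 + 3 + 2 + 1 = 7.

7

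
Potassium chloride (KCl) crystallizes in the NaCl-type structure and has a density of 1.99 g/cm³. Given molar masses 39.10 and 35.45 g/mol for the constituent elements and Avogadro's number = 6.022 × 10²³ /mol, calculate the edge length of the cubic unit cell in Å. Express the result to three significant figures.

M(KCl) = 74.55 g/mol; Z = 4 formula units per cell.
a³ = Z·M/(N_A·ρ) = 4 × 74.55 / (6.022 × 10²³ × 1.99) = 2.488 × 10^-22 cm³, so a = 6.290 × 10^-8 cm = 6.29 Å.

6.29 Å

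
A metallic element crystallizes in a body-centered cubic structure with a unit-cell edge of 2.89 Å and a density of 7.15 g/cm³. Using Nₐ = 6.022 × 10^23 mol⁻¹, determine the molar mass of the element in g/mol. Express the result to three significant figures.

A BCC cell has Z = 2 atoms; a = 2.890 × 10^-8 cm.
M = ρ·N_A·a³/Z = 7.15 × 6.022 × 10²³ × 2.414 × 10^-23 / 2 = 52.0 g/mol.

52.0 g/mol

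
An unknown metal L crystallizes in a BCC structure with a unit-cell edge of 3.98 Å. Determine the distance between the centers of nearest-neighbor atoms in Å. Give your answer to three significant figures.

3.45 Å

In a BCC structure, atoms touch along the body diagonal, so √3·a = 4r; the nearest-neighbor distance equals 2r = 0.8660·a.
d = 0.8660 × 3.98 = 3.45 Å.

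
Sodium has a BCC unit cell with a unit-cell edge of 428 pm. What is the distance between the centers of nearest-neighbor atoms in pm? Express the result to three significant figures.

371 pm

In a BCC structure, atoms touch along the body diagonal, so √3·a = 4r; the nearest-neighbor distance equals 2r = 0.8660·a.
d = 0.8660 × 428 = 371 pm.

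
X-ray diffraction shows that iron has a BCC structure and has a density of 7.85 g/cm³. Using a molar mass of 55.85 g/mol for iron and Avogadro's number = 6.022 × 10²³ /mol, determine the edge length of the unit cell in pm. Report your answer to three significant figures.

With Z = 2 atoms per BCC cell, a³ = Z·M/(N_A·ρ) = 2 × 55.85 / (6.022 × 10²³ × 7.850 g/cm³) = 2.363 × 10^-23 cm³.
a = (2.363 × 10^-23)^(1/3) = 2.870 × 10^-8 cm = 287 pm.

287 pm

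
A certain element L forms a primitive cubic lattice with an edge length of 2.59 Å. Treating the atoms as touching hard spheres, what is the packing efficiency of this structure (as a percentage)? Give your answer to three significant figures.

In a simple cubic lattice atoms touch along the cell edge, so a = 2r, so r = 0.5000a = 1.295 Å.
Packing fraction = Z·(4/3)πr³ / a³ = 1 × (4/3)π × (1.295)³ / (2.59)³ = 0.5236 = 52.4%.

52.4%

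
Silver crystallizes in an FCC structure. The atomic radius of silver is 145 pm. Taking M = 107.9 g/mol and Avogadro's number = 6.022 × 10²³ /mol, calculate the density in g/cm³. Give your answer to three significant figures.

In an FCC lattice, atoms touch along the face diagonal, so √2·a = 4r, giving a = 410.1 pm = 4.101 × 10^-8 cm.
With Z = 4, ρ = Z·M/(N_A·a³) = 4 × 107.9 / (6.022 × 10²³ × 6.898 × 10^-23) = 10.39 g/cm³.

10.4 g/cm³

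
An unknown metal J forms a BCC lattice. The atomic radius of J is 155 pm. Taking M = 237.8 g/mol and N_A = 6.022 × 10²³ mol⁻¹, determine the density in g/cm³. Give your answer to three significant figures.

17.2 g/cm³

In a BCC lattice, atoms touch along the body diagonal, so √3·a = 4r, giving a = 358.0 pm = 3.580 × 10^-8 cm.
With Z = 2, ρ = Z·M/(N_A·a³) = 2 × 237.8 / (6.022 × 10²³ × 4.587 × 10^-23) = 17.22 g/cm³.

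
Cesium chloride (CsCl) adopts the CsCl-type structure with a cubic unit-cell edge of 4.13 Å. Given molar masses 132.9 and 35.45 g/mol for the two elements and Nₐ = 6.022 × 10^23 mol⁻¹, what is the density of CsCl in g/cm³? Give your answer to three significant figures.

The CsCl-type structure contains Z = 1 formula unit per cell; M(CsCl) = 132.9 + 35.45 = 168.35 g/mol.
a³ = (4.130 × 10^-8 cm)³ = 7.044 × 10^-23 cm³.
ρ = 1 × 168.35 / (6.022 × 10²³ × 7.044 × 10^-23) = 3.968 g/cm³.

3.97 g/cm³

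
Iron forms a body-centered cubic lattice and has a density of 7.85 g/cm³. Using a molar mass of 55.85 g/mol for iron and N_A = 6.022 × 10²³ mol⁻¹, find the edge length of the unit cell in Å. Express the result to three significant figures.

2.87 Å

With Z = 2 atoms per BCC cell, a³ = Z·M/(N_A·ρ) = 2 × 55.85 / (6.022 × 10²³ × 7.850 g/cm³) = 2.363 × 10^-23 cm³.
a = (2.363 × 10^-23)^(1/3) = 2.870 × 10^-8 cm = 2.87 Å.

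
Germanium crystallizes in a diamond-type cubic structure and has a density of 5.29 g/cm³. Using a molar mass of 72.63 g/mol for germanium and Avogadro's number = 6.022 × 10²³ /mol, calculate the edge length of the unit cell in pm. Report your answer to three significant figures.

With Z = 8 atoms per diamond cubic cell, a³ = Z·M/(N_A·ρ) = 8 × 72.63 / (6.022 × 10²³ × 5.290 g/cm³) = 1.824 × 10^-22 cm³.
a = (1.824 × 10^-22)^(1/3) = 5.671 × 10^-8 cm = 567 pm.

567 pm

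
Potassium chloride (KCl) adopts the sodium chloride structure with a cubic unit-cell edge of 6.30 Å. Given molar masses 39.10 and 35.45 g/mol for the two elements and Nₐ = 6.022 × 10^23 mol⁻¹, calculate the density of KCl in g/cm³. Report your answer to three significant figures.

The sodium chloride structure contains Z = 4 formula units per cell; M(KCl) = 39.10 + 35.45 = 74.55 g/mol.
a³ = (6.300 × 10^-8 cm)³ = 2.500 × 10^-22 cm³.
ρ = 4 × 74.55 / (6.022 × 10²³ × 2.500 × 10^-22) = 1.980 g/cm³.

1.98 g/cm³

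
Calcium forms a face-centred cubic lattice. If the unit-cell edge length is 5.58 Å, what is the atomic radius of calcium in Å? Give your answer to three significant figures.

1.97 Å

In an FCC lattice, atoms touch along the face diagonal, so √2·a = 4r.
r = √2·a/4 = 1.4142 × 5.58 / 4 = 1.97 Å.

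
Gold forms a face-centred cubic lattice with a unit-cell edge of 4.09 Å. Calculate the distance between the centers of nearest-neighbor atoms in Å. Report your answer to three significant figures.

In an FCC structure, atoms touch along the face diagonal, so √2·a = 4r; the nearest-neighbor distance equals 2r = 0.7071·a.
d = 0.7071 × 4.09 = 2.89 Å.

2.89 Å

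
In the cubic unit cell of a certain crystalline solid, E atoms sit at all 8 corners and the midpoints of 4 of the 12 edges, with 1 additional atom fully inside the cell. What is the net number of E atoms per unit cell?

3

Corner atoms are shared by 8 cells (1/8 each), edge atoms by 4 (1/4 each), interior atoms are unshared.
Net atoms = 8 × 1/8 + 4 × 1/4 + 1 = 1 + 1 + 1 = 3.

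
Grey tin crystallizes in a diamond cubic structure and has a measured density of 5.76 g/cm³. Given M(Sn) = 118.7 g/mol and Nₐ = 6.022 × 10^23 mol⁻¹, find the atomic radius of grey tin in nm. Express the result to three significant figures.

0.141 nm

For a diamond cubic cell (Z = 8), a³ = Z·M/(N_A·ρ) = 8 × 118.7 / (6.022 × 10²³ × 5.760) = 2.738 × 10^-22 cm³, so a = 6.493 × 10^-8 cm = 0.6493 nm.
Nearest neighbors lie along the body diagonal with √3·a = 8r, so r = 0.2165 × a = 0.141 nm.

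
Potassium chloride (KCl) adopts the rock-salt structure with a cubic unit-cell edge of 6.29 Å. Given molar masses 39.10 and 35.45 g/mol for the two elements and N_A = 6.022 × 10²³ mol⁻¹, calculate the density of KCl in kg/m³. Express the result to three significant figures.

1990 kg/m³

The rock-salt structure contains Z = 4 formula units per cell; M(KCl) = 39.10 + 35.45 = 74.55 g/mol.
a³ = (6.290 × 10^-8 cm)³ = 2.489 × 10^-22 cm³.
ρ = 4 × 74.55 / (6.022 × 10²³ × 2.489 × 10^-22) = 1.990 g/cm³ = 1990 kg/m³.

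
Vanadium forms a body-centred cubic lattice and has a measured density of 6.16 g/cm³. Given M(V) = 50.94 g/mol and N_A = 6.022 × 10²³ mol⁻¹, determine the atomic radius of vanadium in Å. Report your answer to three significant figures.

For a BCC cell (Z = 2), a³ = Z·M/(N_A·ρ) = 2 × 50.94 / (6.022 × 10²³ × 6.160) = 2.746 × 10^-23 cm³, so a = 3.017 × 10^-8 cm = 3.017 Å.
Atoms touch along the body diagonal, so √3·a = 4r, so r = 0.4330 × a = 1.31 Å.

1.31 Å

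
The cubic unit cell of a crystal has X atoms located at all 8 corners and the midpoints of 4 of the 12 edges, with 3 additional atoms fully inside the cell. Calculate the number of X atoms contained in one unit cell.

5

Corner atoms are shared by 8 cells (1/8 each), edge atoms by 4 (1/4 each), interior atoms are unshared.
Net atoms = 8 × 1/8 + 4 × 1/4 + 3 = 1 + 1 + 3 = 5.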